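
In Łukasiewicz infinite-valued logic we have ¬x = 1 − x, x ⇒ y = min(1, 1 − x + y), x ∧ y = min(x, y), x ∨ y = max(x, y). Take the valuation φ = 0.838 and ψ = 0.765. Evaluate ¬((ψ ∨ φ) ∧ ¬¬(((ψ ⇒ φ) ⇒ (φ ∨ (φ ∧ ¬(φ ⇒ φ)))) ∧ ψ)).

0.235

ψ ∨ φ = max(0.765, 0.838) = 0.838
ψ ⇒ φ = min(1, 1 − 0.765 + 0.838) = min(1, 1.073) = 1.000
φ ⇒ φ = min(1, 1 − 0.838 + 0.838) = min(1, 1.000) = 1.000
¬(φ ⇒ φ) = 1 − 1.000 = 0.000
φ ∧ ¬(φ ⇒ φ) = min(0.838, 0.000) = 0.000
φ ∨ (φ ∧ ¬(φ ⇒ φ)) = max(0.838, 0.000) = 0.838
(ψ ⇒ φ) ⇒ (φ ∨ (φ ∧ ¬(φ ⇒ φ))) = min(1, 1 − 1.000 + 0.838) = min(1, 0.838) = 0.838
((ψ ⇒ φ) ⇒ (φ ∨ (φ ∧ ¬(φ ⇒ φ)))) ∧ ψ = min(0.838, 0.765) = 0.765
¬(((ψ ⇒ φ) ⇒ (φ ∨ (φ ∧ ¬(φ ⇒ φ)))) ∧ ψ) = 1 − 0.765 = 0.235
¬¬(((ψ ⇒ φ) ⇒ (φ ∨ (φ ∧ ¬(φ ⇒ φ)))) ∧ ψ) = 1 − 0.235 = 0.765
(ψ ∨ φ) ∧ ¬¬(((ψ ⇒ φ) ⇒ (φ ∨ (φ ∧ ¬(φ ⇒ φ)))) ∧ ψ) = min(0.838, 0.765) = 0.765
¬((ψ ∨ φ) ∧ ¬¬(((ψ ⇒ φ) ⇒ (φ ∨ (φ ∧ ¬(φ ⇒ φ)))) ∧ ψ)) = 1 − 0.765 = 0.235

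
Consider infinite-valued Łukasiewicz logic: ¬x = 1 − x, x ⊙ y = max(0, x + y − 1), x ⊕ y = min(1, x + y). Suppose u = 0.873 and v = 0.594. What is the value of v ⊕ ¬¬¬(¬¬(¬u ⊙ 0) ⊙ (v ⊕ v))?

¬u = 1 − 0.873 = 0.127
¬u ⊙ 0 = max(0, 0.127 + 0.000 − 1) = max(0, -0.873) = 0.000
¬(¬u ⊙ 0) = 1 − 0.000 = 1.000
¬¬(¬u ⊙ 0) = 1 − 1.000 = 0.000
v ⊕ v = min(1, 0.594 + 0.594) = min(1, 1.188) = 1.000
¬¬(¬u ⊙ 0) ⊙ (v ⊕ v) = max(0, 0.000 + 1.000 − 1) = max(0, 0.000) = 0.000
¬(¬¬(¬u ⊙ 0) ⊙ (v ⊕ v)) = 1 − 0.000 = 1.000
¬¬(¬¬(¬u ⊙ 0) ⊙ (v ⊕ v)) = 1 − 1.000 = 0.000
¬¬¬(¬¬(¬u ⊙ 0) ⊙ (v ⊕ v)) = 1 − 0.000 = 1.000
v ⊕ ¬¬¬(¬¬(¬u ⊙ 0) ⊙ (v ⊕ v)) = min(1, 0.594 + 1.000) = min(1, 1.594) = 1.000

1.000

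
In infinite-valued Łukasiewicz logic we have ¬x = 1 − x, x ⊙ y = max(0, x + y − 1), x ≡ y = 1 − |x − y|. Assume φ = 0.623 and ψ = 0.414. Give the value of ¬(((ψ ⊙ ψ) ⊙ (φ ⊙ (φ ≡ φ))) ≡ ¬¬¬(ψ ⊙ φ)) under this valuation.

ψ ⊙ ψ = max(0, 0.414 + 0.414 − 1) = max(0, -0.172) = 0.000
φ ≡ φ = 1 − |0.623 − 0.623| = 1 − 0.000 = 1.000
φ ⊙ (φ ≡ φ) = max(0, 0.623 + 1.000 − 1) = max(0, 0.623) = 0.623
(ψ ⊙ ψ) ⊙ (φ ⊙ (φ ≡ φ)) = max(0, 0.000 + 0.623 − 1) = max(0, -0.377) = 0.000
ψ ⊙ φ = max(0, 0.414 + 0.623 − 1) = max(0, 0.037) = 0.037
¬(ψ ⊙ φ) = 1 − 0.037 = 0.963
¬¬(ψ ⊙ φ) = 1 − 0.963 = 0.037
¬¬¬(ψ ⊙ φ) = 1 − 0.037 = 0.963
((ψ ⊙ ψ) ⊙ (φ ⊙ (φ ≡ φ))) ≡ ¬¬¬(ψ ⊙ φ) = 1 − |0.000 − 0.963| = 1 − 0.963 = 0.037
¬(((ψ ⊙ ψ) ⊙ (φ ⊙ (φ ≡ φ))) ≡ ¬¬¬(ψ ⊙ φ)) = 1 − 0.037 = 0.963

0.963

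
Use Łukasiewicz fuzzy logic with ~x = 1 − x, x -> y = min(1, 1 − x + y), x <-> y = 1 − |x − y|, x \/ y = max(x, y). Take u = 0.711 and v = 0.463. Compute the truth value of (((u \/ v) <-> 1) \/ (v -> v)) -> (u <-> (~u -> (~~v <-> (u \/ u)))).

u \/ v = max(0.711, 0.463) = 0.711
(u \/ v) <-> 1 = 1 − |0.711 − 1.000| = 1 − 0.289 = 0.711
v -> v = min(1, 1 − 0.463 + 0.463) = min(1, 1.000) = 1.000
((u \/ v) <-> 1) \/ (v -> v) = max(0.711, 1.000) = 1.000
~u = 1 − 0.711 = 0.289
~v = 1 − 0.463 = 0.537
~~v = 1 − 0.537 = 0.463
u \/ u = max(0.711, 0.711) = 0.711
~~v <-> (u \/ u) = 1 − |0.463 − 0.711| = 1 − 0.248 = 0.752
~u -> (~~v <-> (u \/ u)) = min(1, 1 − 0.289 + 0.752) = min(1, 1.463) = 1.000
u <-> (~u -> (~~v <-> (u \/ u))) = 1 − |0.711 − 1.000| = 1 − 0.289 = 0.711
(((u \/ v) <-> 1) \/ (v -> v)) -> (u <-> (~u -> (~~v <-> (u \/ u)))) = min(1, 1 − 1.000 + 0.711) = min(1, 0.711) = 0.711

0.711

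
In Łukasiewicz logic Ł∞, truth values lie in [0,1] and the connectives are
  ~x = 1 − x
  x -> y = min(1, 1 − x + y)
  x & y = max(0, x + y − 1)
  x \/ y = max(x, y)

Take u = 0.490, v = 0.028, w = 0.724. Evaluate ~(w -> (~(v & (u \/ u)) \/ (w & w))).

u \/ u = max(0.490, 0.490) = 0.490
v & (u \/ u) = max(0, 0.028 + 0.490 − 1) = max(0, -0.482) = 0.000
~(v & (u \/ u)) = 1 − 0.000 = 1.000
w & w = max(0, 0.724 + 0.724 − 1) = max(0, 0.448) = 0.448
~(v & (u \/ u)) \/ (w & w) = max(1.000, 0.448) = 1.000
w -> (~(v & (u \/ u)) \/ (w & w)) = min(1, 1 − 0.724 + 1.000) = min(1, 1.276) = 1.000
~(w -> (~(v & (u \/ u)) \/ (w & w))) = 1 − 1.000 = 0.000

0.000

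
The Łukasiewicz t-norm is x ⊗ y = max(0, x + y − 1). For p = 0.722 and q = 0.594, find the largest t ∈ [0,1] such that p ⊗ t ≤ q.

The residuum of the Łukasiewicz t-norm gives the supremum: min(1, 1 − 0.722 + 0.594).
1 − 0.722 + 0.594 = 0.872, so t = min(1, 0.872) = 0.872.
Check: 0.722 ⊗ 0.872 = max(0, 0.594) = 0.594 ≤ 0.594.

0.872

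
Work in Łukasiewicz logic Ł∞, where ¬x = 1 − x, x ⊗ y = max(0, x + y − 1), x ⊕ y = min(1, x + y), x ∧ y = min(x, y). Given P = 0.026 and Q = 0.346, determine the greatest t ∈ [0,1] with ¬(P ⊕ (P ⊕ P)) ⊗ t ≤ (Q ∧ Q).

0.424

P ⊕ P = min(1, 0.026 + 0.026) = min(1, 0.052) = 0.052
P ⊕ (P ⊕ P) = min(1, 0.026 + 0.052) = min(1, 0.078) = 0.078
¬(P ⊕ (P ⊕ P)) = 1 − 0.078 = 0.922
So the left factor is ¬(P ⊕ (P ⊕ P)) = 0.922.
Q ∧ Q = min(0.346, 0.346) = 0.346
So the right-hand bound is Q ∧ Q = 0.346.
The residuum of the Łukasiewicz t-norm gives the supremum: min(1, 1 − 0.922 + 0.346).
1 − 0.922 + 0.346 = 0.424, so t = min(1, 0.424) = 0.424.
Check: 0.922 ⊗ 0.424 = max(0, 0.346) = 0.346 ≤ 0.346.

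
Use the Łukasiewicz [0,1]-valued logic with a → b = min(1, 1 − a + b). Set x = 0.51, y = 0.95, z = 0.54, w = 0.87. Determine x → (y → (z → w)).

z → w = min(1, 1 − 0.54 + 0.87) = min(1, 1.33) = 1.00
y → (z → w) = min(1, 1 − 0.95 + 1.00) = min(1, 1.05) = 1.00
x → (y → (z → w)) = min(1, 1 − 0.51 + 1.00) = min(1, 1.49) = 1.00

1.00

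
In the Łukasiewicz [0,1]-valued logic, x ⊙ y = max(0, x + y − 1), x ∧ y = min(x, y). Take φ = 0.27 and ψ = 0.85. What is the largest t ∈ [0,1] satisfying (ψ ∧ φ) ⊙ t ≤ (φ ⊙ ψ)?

ψ ∧ φ = min(0.85, 0.27) = 0.27
So the left factor is ψ ∧ φ = 0.27.
φ ⊙ ψ = max(0, 0.27 + 0.85 − 1) = max(0, 0.12) = 0.12
So the right-hand bound is φ ⊙ ψ = 0.12.
The residuum of the Łukasiewicz t-norm gives the supremum: min(1, 1 − 0.27 + 0.12).
1 − 0.27 + 0.12 = 0.85, so t = min(1, 0.85) = 0.85.
Check: 0.27 ⊙ 0.85 = max(0, 0.12) = 0.12 ≤ 0.12.

0.85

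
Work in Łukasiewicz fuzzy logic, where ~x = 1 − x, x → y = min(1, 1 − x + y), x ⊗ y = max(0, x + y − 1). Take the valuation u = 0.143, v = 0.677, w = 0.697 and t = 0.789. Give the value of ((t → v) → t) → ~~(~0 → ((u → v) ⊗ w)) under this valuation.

0.796

t → v = min(1, 1 − 0.789 + 0.677) = min(1, 0.888) = 0.888
(t → v) → t = min(1, 1 − 0.888 + 0.789) = min(1, 0.901) = 0.901
~0 = 1 − 0.000 = 1.000
u → v = min(1, 1 − 0.143 + 0.677) = min(1, 1.534) = 1.000
(u → v) ⊗ w = max(0, 1.000 + 0.697 − 1) = max(0, 0.697) = 0.697
~0 → ((u → v) ⊗ w) = min(1, 1 − 1.000 + 0.697) = min(1, 0.697) = 0.697
~(~0 → ((u → v) ⊗ w)) = 1 − 0.697 = 0.303
~~(~0 → ((u → v) ⊗ w)) = 1 − 0.303 = 0.697
((t → v) → t) → ~~(~0 → ((u → v) ⊗ w)) = min(1, 1 − 0.901 + 0.697) = min(1, 0.796) = 0.796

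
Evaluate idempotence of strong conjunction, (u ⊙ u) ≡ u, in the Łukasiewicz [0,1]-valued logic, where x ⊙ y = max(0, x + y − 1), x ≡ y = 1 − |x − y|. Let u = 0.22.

0.78

u ⊙ u = max(0, 0.22 + 0.22 − 1) = max(0, -0.56) = 0.00
(u ⊙ u) ≡ u = 1 − |0.00 − 0.22| = 1 − 0.22 = 0.78
(The value 0.78 < 1 shows this instance is not satisfied; fails in Ł∞ since a ⊗ a = max(0, 2a−1) ≠ a in general.)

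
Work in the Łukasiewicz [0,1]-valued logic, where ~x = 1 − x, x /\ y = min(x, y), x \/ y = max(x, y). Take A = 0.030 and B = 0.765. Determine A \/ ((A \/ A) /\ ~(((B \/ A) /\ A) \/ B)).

A \/ A = max(0.030, 0.030) = 0.030
B \/ A = max(0.765, 0.030) = 0.765
(B \/ A) /\ A = min(0.765, 0.030) = 0.030
((B \/ A) /\ A) \/ B = max(0.030, 0.765) = 0.765
~(((B \/ A) /\ A) \/ B) = 1 − 0.765 = 0.235
(A \/ A) /\ ~(((B \/ A) /\ A) \/ B) = min(0.030, 0.235) = 0.030
A \/ ((A \/ A) /\ ~(((B \/ A) /\ A) \/ B)) = max(0.030, 0.030) = 0.030

0.030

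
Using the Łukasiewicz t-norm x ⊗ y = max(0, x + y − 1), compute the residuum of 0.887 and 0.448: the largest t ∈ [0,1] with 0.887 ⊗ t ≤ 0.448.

The residuum of the Łukasiewicz t-norm gives the supremum: min(1, 1 − 0.887 + 0.448).
1 − 0.887 + 0.448 = 0.561, so t = min(1, 0.561) = 0.561.
Check: 0.887 ⊗ 0.561 = max(0, 0.448) = 0.448 ≤ 0.448.

0.561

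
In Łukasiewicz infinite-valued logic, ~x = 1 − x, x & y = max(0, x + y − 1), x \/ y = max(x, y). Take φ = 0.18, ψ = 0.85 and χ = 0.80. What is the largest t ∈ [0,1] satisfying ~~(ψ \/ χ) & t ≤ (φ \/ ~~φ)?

ψ \/ χ = max(0.85, 0.80) = 0.85
~(ψ \/ χ) = 1 − 0.85 = 0.15
~~(ψ \/ χ) = 1 − 0.15 = 0.85
So the left factor is ~~(ψ \/ χ) = 0.85.
~φ = 1 − 0.18 = 0.82
~~φ = 1 − 0.82 = 0.18
φ \/ ~~φ = max(0.18, 0.18) = 0.18
So the right-hand bound is φ \/ ~~φ = 0.18.
The residuum of the Łukasiewicz t-norm gives the supremum: min(1, 1 − 0.85 + 0.18).
1 − 0.85 + 0.18 = 0.33, so t = min(1, 0.33) = 0.33.
Check: 0.85 & 0.33 = max(0, 0.18) = 0.18 ≤ 0.18.

0.33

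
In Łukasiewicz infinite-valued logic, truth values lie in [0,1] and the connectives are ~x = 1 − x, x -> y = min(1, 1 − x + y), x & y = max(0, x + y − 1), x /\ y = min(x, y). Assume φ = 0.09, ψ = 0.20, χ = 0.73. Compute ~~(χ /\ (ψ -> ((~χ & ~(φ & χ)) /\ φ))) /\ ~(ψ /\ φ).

0.73

~χ = 1 − 0.73 = 0.27
φ & χ = max(0, 0.09 + 0.73 − 1) = max(0, -0.18) = 0.00
~(φ & χ) = 1 − 0.00 = 1.00
~χ & ~(φ & χ) = max(0, 0.27 + 1.00 − 1) = max(0, 0.27) = 0.27
(~χ & ~(φ & χ)) /\ φ = min(0.27, 0.09) = 0.09
ψ -> ((~χ & ~(φ & χ)) /\ φ) = min(1, 1 − 0.20 + 0.09) = min(1, 0.89) = 0.89
χ /\ (ψ -> ((~χ & ~(φ & χ)) /\ φ)) = min(0.73, 0.89) = 0.73
~(χ /\ (ψ -> ((~χ & ~(φ & χ)) /\ φ))) = 1 − 0.73 = 0.27
~~(χ /\ (ψ -> ((~χ & ~(φ & χ)) /\ φ))) = 1 − 0.27 = 0.73
ψ /\ φ = min(0.20, 0.09) = 0.09
~(ψ /\ φ) = 1 − 0.09 = 0.91
~~(χ /\ (ψ -> ((~χ & ~(φ & χ)) /\ φ))) /\ ~(ψ /\ φ) = min(0.73, 0.91) = 0.73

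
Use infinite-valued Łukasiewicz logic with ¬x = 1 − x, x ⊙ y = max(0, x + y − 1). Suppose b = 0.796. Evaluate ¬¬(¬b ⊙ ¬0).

¬b = 1 − 0.796 = 0.204
¬0 = 1 − 0.000 = 1.000
¬b ⊙ ¬0 = max(0, 0.204 + 1.000 − 1) = max(0, 0.204) = 0.204
¬(¬b ⊙ ¬0) = 1 − 0.204 = 0.796
¬¬(¬b ⊙ ¬0) = 1 − 0.796 = 0.204

0.204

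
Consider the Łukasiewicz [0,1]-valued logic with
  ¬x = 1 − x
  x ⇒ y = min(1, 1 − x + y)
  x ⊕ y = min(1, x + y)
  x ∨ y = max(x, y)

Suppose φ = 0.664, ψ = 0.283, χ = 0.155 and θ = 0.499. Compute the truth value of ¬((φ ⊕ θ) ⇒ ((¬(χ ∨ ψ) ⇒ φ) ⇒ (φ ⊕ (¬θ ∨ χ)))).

φ ⊕ θ = min(1, 0.664 + 0.499) = min(1, 1.163) = 1.000
χ ∨ ψ = max(0.155, 0.283) = 0.283
¬(χ ∨ ψ) = 1 − 0.283 = 0.717
¬(χ ∨ ψ) ⇒ φ = min(1, 1 − 0.717 + 0.664) = min(1, 0.947) = 0.947
¬θ = 1 − 0.499 = 0.501
¬θ ∨ χ = max(0.501, 0.155) = 0.501
φ ⊕ (¬θ ∨ χ) = min(1, 0.664 + 0.501) = min(1, 1.165) = 1.000
(¬(χ ∨ ψ) ⇒ φ) ⇒ (φ ⊕ (¬θ ∨ χ)) = min(1, 1 − 0.947 + 1.000) = min(1, 1.053) = 1.000
(φ ⊕ θ) ⇒ ((¬(χ ∨ ψ) ⇒ φ) ⇒ (φ ⊕ (¬θ ∨ χ))) = min(1, 1 − 1.000 + 1.000) = min(1, 1.000) = 1.000
¬((φ ⊕ θ) ⇒ ((¬(χ ∨ ψ) ⇒ φ) ⇒ (φ ⊕ (¬θ ∨ χ)))) = 1 − 1.000 = 0.000

0.000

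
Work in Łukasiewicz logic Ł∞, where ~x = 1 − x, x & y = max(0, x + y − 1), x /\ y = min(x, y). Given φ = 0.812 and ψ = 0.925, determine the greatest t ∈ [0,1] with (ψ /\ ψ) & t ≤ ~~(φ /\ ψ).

0.887

ψ /\ ψ = min(0.925, 0.925) = 0.925
So the left factor is ψ /\ ψ = 0.925.
φ /\ ψ = min(0.812, 0.925) = 0.812
~(φ /\ ψ) = 1 − 0.812 = 0.188
~~(φ /\ ψ) = 1 − 0.188 = 0.812
So the right-hand bound is ~~(φ /\ ψ) = 0.812.
The residuum of the Łukasiewicz t-norm gives the supremum: min(1, 1 − 0.925 + 0.812).
1 − 0.925 + 0.812 = 0.887, so t = min(1, 0.887) = 0.887.
Check: 0.925 & 0.887 = max(0, 0.812) = 0.812 ≤ 0.812.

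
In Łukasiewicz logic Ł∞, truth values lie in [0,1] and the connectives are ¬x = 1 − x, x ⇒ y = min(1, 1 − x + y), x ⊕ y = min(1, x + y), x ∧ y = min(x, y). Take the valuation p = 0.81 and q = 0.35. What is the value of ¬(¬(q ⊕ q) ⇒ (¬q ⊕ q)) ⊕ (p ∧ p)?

0.81

q ⊕ q = min(1, 0.35 + 0.35) = min(1, 0.70) = 0.70
¬(q ⊕ q) = 1 − 0.70 = 0.30
¬q = 1 − 0.35 = 0.65
¬q ⊕ q = min(1, 0.65 + 0.35) = min(1, 1.00) = 1.00
¬(q ⊕ q) ⇒ (¬q ⊕ q) = min(1, 1 − 0.30 + 1.00) = min(1, 1.70) = 1.00
¬(¬(q ⊕ q) ⇒ (¬q ⊕ q)) = 1 − 1.00 = 0.00
p ∧ p = min(0.81, 0.81) = 0.81
¬(¬(q ⊕ q) ⇒ (¬q ⊕ q)) ⊕ (p ∧ p) = min(1, 0.00 + 0.81) = min(1, 0.81) = 0.81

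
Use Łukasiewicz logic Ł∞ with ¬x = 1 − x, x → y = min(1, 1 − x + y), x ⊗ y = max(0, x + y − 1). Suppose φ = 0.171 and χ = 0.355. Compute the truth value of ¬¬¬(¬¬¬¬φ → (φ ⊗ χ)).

0.171

¬φ = 1 − 0.171 = 0.829
¬¬φ = 1 − 0.829 = 0.171
¬¬¬φ = 1 − 0.171 = 0.829
¬¬¬¬φ = 1 − 0.829 = 0.171
φ ⊗ χ = max(0, 0.171 + 0.355 − 1) = max(0, -0.474) = 0.000
¬¬¬¬φ → (φ ⊗ χ) = min(1, 1 − 0.171 + 0.000) = min(1, 0.829) = 0.829
¬(¬¬¬¬φ → (φ ⊗ χ)) = 1 − 0.829 = 0.171
¬¬(¬¬¬¬φ → (φ ⊗ χ)) = 1 − 0.171 = 0.829
¬¬¬(¬¬¬¬φ → (φ ⊗ χ)) = 1 − 0.829 = 0.171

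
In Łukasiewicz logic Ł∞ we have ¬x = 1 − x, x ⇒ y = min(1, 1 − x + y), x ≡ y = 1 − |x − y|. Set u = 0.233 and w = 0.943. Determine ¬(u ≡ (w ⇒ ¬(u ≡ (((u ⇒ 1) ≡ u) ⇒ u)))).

0.591

u ⇒ 1 = min(1, 1 − 0.233 + 1.000) = min(1, 1.767) = 1.000
(u ⇒ 1) ≡ u = 1 − |1.000 − 0.233| = 1 − 0.767 = 0.233
((u ⇒ 1) ≡ u) ⇒ u = min(1, 1 − 0.233 + 0.233) = min(1, 1.000) = 1.000
u ≡ (((u ⇒ 1) ≡ u) ⇒ u) = 1 − |0.233 − 1.000| = 1 − 0.767 = 0.233
¬(u ≡ (((u ⇒ 1) ≡ u) ⇒ u)) = 1 − 0.233 = 0.767
w ⇒ ¬(u ≡ (((u ⇒ 1) ≡ u) ⇒ u)) = min(1, 1 − 0.943 + 0.767) = min(1, 0.824) = 0.824
u ≡ (w ⇒ ¬(u ≡ (((u ⇒ 1) ≡ u) ⇒ u))) = 1 − |0.233 − 0.824| = 1 − 0.591 = 0.409
¬(u ≡ (w ⇒ ¬(u ≡ (((u ⇒ 1) ≡ u) ⇒ u)))) = 1 − 0.409 = 0.591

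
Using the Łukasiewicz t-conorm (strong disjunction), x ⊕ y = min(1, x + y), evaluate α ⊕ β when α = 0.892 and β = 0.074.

0.966

α ⊕ β = min(1, 0.892 + 0.074) = min(1, 0.966) = 0.966
For comparison, the Gödel t-conorm max(x, y) would give 0.892.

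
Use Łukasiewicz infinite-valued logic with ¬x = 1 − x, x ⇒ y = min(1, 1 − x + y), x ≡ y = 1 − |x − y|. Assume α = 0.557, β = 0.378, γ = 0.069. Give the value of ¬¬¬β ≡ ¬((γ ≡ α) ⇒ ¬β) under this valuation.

¬β = 1 − 0.378 = 0.622
¬¬β = 1 − 0.622 = 0.378
¬¬¬β = 1 − 0.378 = 0.622
γ ≡ α = 1 − |0.069 − 0.557| = 1 − 0.488 = 0.512
(γ ≡ α) ⇒ ¬β = min(1, 1 − 0.512 + 0.622) = min(1, 1.110) = 1.000
¬((γ ≡ α) ⇒ ¬β) = 1 − 1.000 = 0.000
¬¬¬β ≡ ¬((γ ≡ α) ⇒ ¬β) = 1 − |0.622 − 0.000| = 1 − 0.622 = 0.378

0.378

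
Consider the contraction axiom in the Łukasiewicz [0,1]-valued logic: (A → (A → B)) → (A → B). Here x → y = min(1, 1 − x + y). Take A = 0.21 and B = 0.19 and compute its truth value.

0.98

A → B = min(1, 1 − 0.21 + 0.19) = min(1, 0.98) = 0.98
A → (A → B) = min(1, 1 − 0.21 + 0.98) = min(1, 1.77) = 1.00
(A → (A → B)) → (A → B) = min(1, 1 − 1.00 + 0.98) = min(1, 0.98) = 0.98
(The value 0.98 < 1 shows this instance is not satisfied; fails in Ł∞ (the t-norm is not idempotent).)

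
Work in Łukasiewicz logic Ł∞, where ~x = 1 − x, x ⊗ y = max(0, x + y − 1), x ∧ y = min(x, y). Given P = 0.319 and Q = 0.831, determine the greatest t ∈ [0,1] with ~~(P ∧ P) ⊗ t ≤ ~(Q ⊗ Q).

P ∧ P = min(0.319, 0.319) = 0.319
~(P ∧ P) = 1 − 0.319 = 0.681
~~(P ∧ P) = 1 − 0.681 = 0.319
So the left factor is ~~(P ∧ P) = 0.319.
Q ⊗ Q = max(0, 0.831 + 0.831 − 1) = max(0, 0.662) = 0.662
~(Q ⊗ Q) = 1 − 0.662 = 0.338
So the right-hand bound is ~(Q ⊗ Q) = 0.338.
The residuum of the Łukasiewicz t-norm gives the supremum: min(1, 1 − 0.319 + 0.338).
1 − 0.319 + 0.338 = 1.019, so t = min(1, 1.019) = 1.000.
Check: 0.319 ⊗ 1.000 = max(0, 0.319) = 0.319 ≤ 0.338.

1.000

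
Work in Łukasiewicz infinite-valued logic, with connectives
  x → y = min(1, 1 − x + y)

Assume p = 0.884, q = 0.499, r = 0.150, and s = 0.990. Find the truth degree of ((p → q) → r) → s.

1.000

p → q = min(1, 1 − 0.884 + 0.499) = min(1, 0.615) = 0.615
(p → q) → r = min(1, 1 − 0.615 + 0.150) = min(1, 0.535) = 0.535
((p → q) → r) → s = min(1, 1 − 0.535 + 0.990) = min(1, 1.455) = 1.000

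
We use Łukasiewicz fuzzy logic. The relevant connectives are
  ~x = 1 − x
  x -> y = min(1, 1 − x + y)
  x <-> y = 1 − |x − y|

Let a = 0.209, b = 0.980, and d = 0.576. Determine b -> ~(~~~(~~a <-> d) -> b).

~a = 1 − 0.209 = 0.791
~~a = 1 − 0.791 = 0.209
~~a <-> d = 1 − |0.209 − 0.576| = 1 − 0.367 = 0.633
~(~~a <-> d) = 1 − 0.633 = 0.367
~~(~~a <-> d) = 1 − 0.367 = 0.633
~~~(~~a <-> d) = 1 − 0.633 = 0.367
~~~(~~a <-> d) -> b = min(1, 1 − 0.367 + 0.980) = min(1, 1.613) = 1.000
~(~~~(~~a <-> d) -> b) = 1 − 1.000 = 0.000
b -> ~(~~~(~~a <-> d) -> b) = min(1, 1 − 0.980 + 0.000) = min(1, 0.020) = 0.020

0.020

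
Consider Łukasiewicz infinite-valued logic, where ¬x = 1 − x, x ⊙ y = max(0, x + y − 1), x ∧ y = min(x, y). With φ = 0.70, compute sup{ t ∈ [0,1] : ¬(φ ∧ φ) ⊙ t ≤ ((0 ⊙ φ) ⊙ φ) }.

0.70

φ ∧ φ = min(0.70, 0.70) = 0.70
¬(φ ∧ φ) = 1 − 0.70 = 0.30
So the left factor is ¬(φ ∧ φ) = 0.30.
0 ⊙ φ = max(0, 0.00 + 0.70 − 1) = max(0, -0.30) = 0.00
(0 ⊙ φ) ⊙ φ = max(0, 0.00 + 0.70 − 1) = max(0, -0.30) = 0.00
So the right-hand bound is (0 ⊙ φ) ⊙ φ = 0.00.
The residuum of the Łukasiewicz t-norm gives the supremum: min(1, 1 − 0.30 + 0.00).
1 − 0.30 + 0.00 = 0.70, so t = min(1, 0.70) = 0.70.
Check: 0.30 ⊙ 0.70 = max(0, 0.00) = 0.00 ≤ 0.00.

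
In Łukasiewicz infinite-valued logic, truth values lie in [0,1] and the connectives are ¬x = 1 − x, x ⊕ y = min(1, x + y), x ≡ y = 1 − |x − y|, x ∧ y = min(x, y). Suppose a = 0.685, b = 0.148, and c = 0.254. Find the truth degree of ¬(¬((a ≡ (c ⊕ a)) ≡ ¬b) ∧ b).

0.894

c ⊕ a = min(1, 0.254 + 0.685) = min(1, 0.939) = 0.939
a ≡ (c ⊕ a) = 1 − |0.685 − 0.939| = 1 − 0.254 = 0.746
¬b = 1 − 0.148 = 0.852
(a ≡ (c ⊕ a)) ≡ ¬b = 1 − |0.746 − 0.852| = 1 − 0.106 = 0.894
¬((a ≡ (c ⊕ a)) ≡ ¬b) = 1 − 0.894 = 0.106
¬((a ≡ (c ⊕ a)) ≡ ¬b) ∧ b = min(0.106, 0.148) = 0.106
¬(¬((a ≡ (c ⊕ a)) ≡ ¬b) ∧ b) = 1 − 0.106 = 0.894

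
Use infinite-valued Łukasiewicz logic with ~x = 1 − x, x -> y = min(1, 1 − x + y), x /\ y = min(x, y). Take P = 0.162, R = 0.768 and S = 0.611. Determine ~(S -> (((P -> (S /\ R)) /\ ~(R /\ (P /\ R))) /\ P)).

S /\ R = min(0.611, 0.768) = 0.611
P -> (S /\ R) = min(1, 1 − 0.162 + 0.611) = min(1, 1.449) = 1.000
P /\ R = min(0.162, 0.768) = 0.162
R /\ (P /\ R) = min(0.768, 0.162) = 0.162
~(R /\ (P /\ R)) = 1 − 0.162 = 0.838
(P -> (S /\ R)) /\ ~(R /\ (P /\ R)) = min(1.000, 0.838) = 0.838
((P -> (S /\ R)) /\ ~(R /\ (P /\ R))) /\ P = min(0.838, 0.162) = 0.162
S -> (((P -> (S /\ R)) /\ ~(R /\ (P /\ R))) /\ P) = min(1, 1 − 0.611 + 0.162) = min(1, 0.551) = 0.551
~(S -> (((P -> (S /\ R)) /\ ~(R /\ (P /\ R))) /\ P)) = 1 − 0.551 = 0.449

0.449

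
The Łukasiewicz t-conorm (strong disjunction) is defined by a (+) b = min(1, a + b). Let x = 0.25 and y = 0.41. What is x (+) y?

x (+) y = min(1, 0.25 + 0.41) = min(1, 0.66) = 0.66
For comparison, the Gödel t-conorm max(a, b) would give 0.41.

0.66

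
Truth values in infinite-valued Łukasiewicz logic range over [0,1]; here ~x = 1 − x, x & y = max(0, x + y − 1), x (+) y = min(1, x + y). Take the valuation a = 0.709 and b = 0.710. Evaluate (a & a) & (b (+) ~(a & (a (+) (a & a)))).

a & a = max(0, 0.709 + 0.709 − 1) = max(0, 0.418) = 0.418
a (+) (a & a) = min(1, 0.709 + 0.418) = min(1, 1.127) = 1.000
a & (a (+) (a & a)) = max(0, 0.709 + 1.000 − 1) = max(0, 0.709) = 0.709
~(a & (a (+) (a & a))) = 1 − 0.709 = 0.291
b (+) ~(a & (a (+) (a & a))) = min(1, 0.710 + 0.291) = min(1, 1.001) = 1.000
(a & a) & (b (+) ~(a & (a (+) (a & a)))) = max(0, 0.418 + 1.000 − 1) = max(0, 0.418) = 0.418

0.418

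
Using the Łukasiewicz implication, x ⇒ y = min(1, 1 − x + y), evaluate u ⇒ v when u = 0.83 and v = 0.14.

u ⇒ v = min(1, 1 − 0.83 + 0.14) = min(1, 0.31) = 0.31
For comparison, the Gödel implication (1 if x ≤ y else y) would give 0.14.

0.31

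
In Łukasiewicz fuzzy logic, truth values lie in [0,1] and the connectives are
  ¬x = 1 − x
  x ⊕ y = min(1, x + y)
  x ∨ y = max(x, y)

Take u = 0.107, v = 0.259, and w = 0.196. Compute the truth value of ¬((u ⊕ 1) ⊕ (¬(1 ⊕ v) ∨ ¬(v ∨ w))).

0.000

u ⊕ 1 = min(1, 0.107 + 1.000) = min(1, 1.107) = 1.000
1 ⊕ v = min(1, 1.000 + 0.259) = min(1, 1.259) = 1.000
¬(1 ⊕ v) = 1 − 1.000 = 0.000
v ∨ w = max(0.259, 0.196) = 0.259
¬(v ∨ w) = 1 − 0.259 = 0.741
¬(1 ⊕ v) ∨ ¬(v ∨ w) = max(0.000, 0.741) = 0.741
(u ⊕ 1) ⊕ (¬(1 ⊕ v) ∨ ¬(v ∨ w)) = min(1, 1.000 + 0.741) = min(1, 1.741) = 1.000
¬((u ⊕ 1) ⊕ (¬(1 ⊕ v) ∨ ¬(v ∨ w))) = 1 − 1.000 = 0.000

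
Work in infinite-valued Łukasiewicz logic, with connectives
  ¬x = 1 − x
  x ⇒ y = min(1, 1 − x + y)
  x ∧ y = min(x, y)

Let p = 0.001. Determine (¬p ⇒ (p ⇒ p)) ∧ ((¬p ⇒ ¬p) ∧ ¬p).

0.999

¬p = 1 − 0.001 = 0.999
p ⇒ p = min(1, 1 − 0.001 + 0.001) = min(1, 1.000) = 1.000
¬p ⇒ (p ⇒ p) = min(1, 1 − 0.999 + 1.000) = min(1, 1.001) = 1.000
¬p ⇒ ¬p = min(1, 1 − 0.999 + 0.999) = min(1, 1.000) = 1.000
(¬p ⇒ ¬p) ∧ ¬p = min(1.000, 0.999) = 0.999
(¬p ⇒ (p ⇒ p)) ∧ ((¬p ⇒ ¬p) ∧ ¬p) = min(1.000, 0.999) = 0.999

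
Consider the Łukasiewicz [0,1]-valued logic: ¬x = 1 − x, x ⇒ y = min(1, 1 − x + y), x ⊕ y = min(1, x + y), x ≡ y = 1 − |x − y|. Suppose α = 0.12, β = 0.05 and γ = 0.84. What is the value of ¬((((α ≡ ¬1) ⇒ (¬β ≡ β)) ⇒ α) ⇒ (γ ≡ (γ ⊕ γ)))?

¬1 = 1 − 1.00 = 0.00
α ≡ ¬1 = 1 − |0.12 − 0.00| = 1 − 0.12 = 0.88
¬β = 1 − 0.05 = 0.95
¬β ≡ β = 1 − |0.95 − 0.05| = 1 − 0.90 = 0.10
(α ≡ ¬1) ⇒ (¬β ≡ β) = min(1, 1 − 0.88 + 0.10) = min(1, 0.22) = 0.22
((α ≡ ¬1) ⇒ (¬β ≡ β)) ⇒ α = min(1, 1 − 0.22 + 0.12) = min(1, 0.90) = 0.90
γ ⊕ γ = min(1, 0.84 + 0.84) = min(1, 1.68) = 1.00
γ ≡ (γ ⊕ γ) = 1 − |0.84 − 1.00| = 1 − 0.16 = 0.84
(((α ≡ ¬1) ⇒ (¬β ≡ β)) ⇒ α) ⇒ (γ ≡ (γ ⊕ γ)) = min(1, 1 − 0.90 + 0.84) = min(1, 0.94) = 0.94
¬((((α ≡ ¬1) ⇒ (¬β ≡ β)) ⇒ α) ⇒ (γ ≡ (γ ⊕ γ))) = 1 − 0.94 = 0.06

0.06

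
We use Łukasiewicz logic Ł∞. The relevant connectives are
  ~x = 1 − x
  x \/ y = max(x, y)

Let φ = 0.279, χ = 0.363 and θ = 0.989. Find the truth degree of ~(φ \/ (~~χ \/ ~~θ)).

0.011

~χ = 1 − 0.363 = 0.637
~~χ = 1 − 0.637 = 0.363
~θ = 1 − 0.989 = 0.011
~~θ = 1 − 0.011 = 0.989
~~χ \/ ~~θ = max(0.363, 0.989) = 0.989
φ \/ (~~χ \/ ~~θ) = max(0.279, 0.989) = 0.989
~(φ \/ (~~χ \/ ~~θ)) = 1 − 0.989 = 0.011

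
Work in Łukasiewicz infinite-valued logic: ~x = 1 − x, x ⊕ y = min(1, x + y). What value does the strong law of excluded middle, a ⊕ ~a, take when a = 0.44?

1.00

~a = 1 − 0.44 = 0.56
a ⊕ ~a = min(1, 0.44 + 0.56) = min(1, 1.00) = 1.00
(As expected: always 1 in Ł∞ since a ⊕ (1−a) = 1.)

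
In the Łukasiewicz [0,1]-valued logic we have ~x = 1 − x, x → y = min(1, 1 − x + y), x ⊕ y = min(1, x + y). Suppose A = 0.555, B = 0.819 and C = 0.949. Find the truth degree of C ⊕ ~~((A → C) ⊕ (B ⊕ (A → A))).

A → C = min(1, 1 − 0.555 + 0.949) = min(1, 1.394) = 1.000
A → A = min(1, 1 − 0.555 + 0.555) = min(1, 1.000) = 1.000
B ⊕ (A → A) = min(1, 0.819 + 1.000) = min(1, 1.819) = 1.000
(A → C) ⊕ (B ⊕ (A → A)) = min(1, 1.000 + 1.000) = min(1, 2.000) = 1.000
~((A → C) ⊕ (B ⊕ (A → A))) = 1 − 1.000 = 0.000
~~((A → C) ⊕ (B ⊕ (A → A))) = 1 − 0.000 = 1.000
C ⊕ ~~((A → C) ⊕ (B ⊕ (A → A))) = min(1, 0.949 + 1.000) = min(1, 1.949) = 1.000

1.000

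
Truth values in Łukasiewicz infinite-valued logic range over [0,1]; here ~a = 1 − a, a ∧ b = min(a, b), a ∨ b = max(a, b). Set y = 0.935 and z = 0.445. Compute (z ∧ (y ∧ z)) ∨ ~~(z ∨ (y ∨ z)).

0.935

y ∧ z = min(0.935, 0.445) = 0.445
z ∧ (y ∧ z) = min(0.445, 0.445) = 0.445
y ∨ z = max(0.935, 0.445) = 0.935
z ∨ (y ∨ z) = max(0.445, 0.935) = 0.935
~(z ∨ (y ∨ z)) = 1 − 0.935 = 0.065
~~(z ∨ (y ∨ z)) = 1 − 0.065 = 0.935
(z ∧ (y ∧ z)) ∨ ~~(z ∨ (y ∨ z)) = max(0.445, 0.935) = 0.935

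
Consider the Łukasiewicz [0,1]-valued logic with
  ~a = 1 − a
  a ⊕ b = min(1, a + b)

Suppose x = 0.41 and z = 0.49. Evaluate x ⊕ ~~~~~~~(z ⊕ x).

z ⊕ x = min(1, 0.49 + 0.41) = min(1, 0.90) = 0.90
~(z ⊕ x) = 1 − 0.90 = 0.10
~~(z ⊕ x) = 1 − 0.10 = 0.90
~~~(z ⊕ x) = 1 − 0.90 = 0.10
~~~~(z ⊕ x) = 1 − 0.10 = 0.90
~~~~~(z ⊕ x) = 1 − 0.90 = 0.10
~~~~~~(z ⊕ x) = 1 − 0.10 = 0.90
~~~~~~~(z ⊕ x) = 1 − 0.90 = 0.10
x ⊕ ~~~~~~~(z ⊕ x) = min(1, 0.41 + 0.10) = min(1, 0.51) = 0.51

0.51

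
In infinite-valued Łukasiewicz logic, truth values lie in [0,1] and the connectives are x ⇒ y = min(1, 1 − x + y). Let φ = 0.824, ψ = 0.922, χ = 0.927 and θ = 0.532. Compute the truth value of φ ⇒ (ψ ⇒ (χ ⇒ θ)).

χ ⇒ θ = min(1, 1 − 0.927 + 0.532) = min(1, 0.605) = 0.605
ψ ⇒ (χ ⇒ θ) = min(1, 1 − 0.922 + 0.605) = min(1, 0.683) = 0.683
φ ⇒ (ψ ⇒ (χ ⇒ θ)) = min(1, 1 − 0.824 + 0.683) = min(1, 0.859) = 0.859

0.859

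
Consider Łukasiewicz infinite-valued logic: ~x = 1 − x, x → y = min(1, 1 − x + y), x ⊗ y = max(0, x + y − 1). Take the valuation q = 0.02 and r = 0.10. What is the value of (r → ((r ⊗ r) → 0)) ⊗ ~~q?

r ⊗ r = max(0, 0.10 + 0.10 − 1) = max(0, -0.80) = 0.00
(r ⊗ r) → 0 = min(1, 1 − 0.00 + 0.00) = min(1, 1.00) = 1.00
r → ((r ⊗ r) → 0) = min(1, 1 − 0.10 + 1.00) = min(1, 1.90) = 1.00
~q = 1 − 0.02 = 0.98
~~q = 1 − 0.98 = 0.02
(r → ((r ⊗ r) → 0)) ⊗ ~~q = max(0, 1.00 + 0.02 − 1) = max(0, 0.02) = 0.02

0.02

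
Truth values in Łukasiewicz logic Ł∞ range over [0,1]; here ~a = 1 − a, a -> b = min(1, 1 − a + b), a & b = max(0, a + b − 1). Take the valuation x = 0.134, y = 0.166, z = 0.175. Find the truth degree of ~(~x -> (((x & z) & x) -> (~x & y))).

0.000

~x = 1 − 0.134 = 0.866
x & z = max(0, 0.134 + 0.175 − 1) = max(0, -0.691) = 0.000
(x & z) & x = max(0, 0.000 + 0.134 − 1) = max(0, -0.866) = 0.000
~x & y = max(0, 0.866 + 0.166 − 1) = max(0, 0.032) = 0.032
((x & z) & x) -> (~x & y) = min(1, 1 − 0.000 + 0.032) = min(1, 1.032) = 1.000
~x -> (((x & z) & x) -> (~x & y)) = min(1, 1 − 0.866 + 1.000) = min(1, 1.134) = 1.000
~(~x -> (((x & z) & x) -> (~x & y))) = 1 − 1.000 = 0.000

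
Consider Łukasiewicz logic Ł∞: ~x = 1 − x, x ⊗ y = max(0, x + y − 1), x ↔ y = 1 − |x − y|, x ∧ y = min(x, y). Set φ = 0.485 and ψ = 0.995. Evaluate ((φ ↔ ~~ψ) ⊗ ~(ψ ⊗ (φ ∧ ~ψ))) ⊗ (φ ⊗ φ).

~ψ = 1 − 0.995 = 0.005
~~ψ = 1 − 0.005 = 0.995
φ ↔ ~~ψ = 1 − |0.485 − 0.995| = 1 − 0.510 = 0.490
φ ∧ ~ψ = min(0.485, 0.005) = 0.005
ψ ⊗ (φ ∧ ~ψ) = max(0, 0.995 + 0.005 − 1) = max(0, 0.000) = 0.000
~(ψ ⊗ (φ ∧ ~ψ)) = 1 − 0.000 = 1.000
(φ ↔ ~~ψ) ⊗ ~(ψ ⊗ (φ ∧ ~ψ)) = max(0, 0.490 + 1.000 − 1) = max(0, 0.490) = 0.490
φ ⊗ φ = max(0, 0.485 + 0.485 − 1) = max(0, -0.030) = 0.000
((φ ↔ ~~ψ) ⊗ ~(ψ ⊗ (φ ∧ ~ψ))) ⊗ (φ ⊗ φ) = max(0, 0.490 + 0.000 − 1) = max(0, -0.510) = 0.000

0.000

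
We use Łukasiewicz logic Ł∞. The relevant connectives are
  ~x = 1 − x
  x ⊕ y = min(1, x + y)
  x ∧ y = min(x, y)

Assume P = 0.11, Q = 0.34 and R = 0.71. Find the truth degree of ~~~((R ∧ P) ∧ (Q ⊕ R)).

R ∧ P = min(0.71, 0.11) = 0.11
Q ⊕ R = min(1, 0.34 + 0.71) = min(1, 1.05) = 1.00
(R ∧ P) ∧ (Q ⊕ R) = min(0.11, 1.00) = 0.11
~((R ∧ P) ∧ (Q ⊕ R)) = 1 − 0.11 = 0.89
~~((R ∧ P) ∧ (Q ⊕ R)) = 1 − 0.89 = 0.11
~~~((R ∧ P) ∧ (Q ⊕ R)) = 1 − 0.11 = 0.89

0.89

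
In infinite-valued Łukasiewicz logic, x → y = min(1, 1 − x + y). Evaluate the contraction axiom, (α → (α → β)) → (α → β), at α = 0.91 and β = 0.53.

0.91

α → β = min(1, 1 − 0.91 + 0.53) = min(1, 0.62) = 0.62
α → (α → β) = min(1, 1 − 0.91 + 0.62) = min(1, 0.71) = 0.71
(α → (α → β)) → (α → β) = min(1, 1 − 0.71 + 0.62) = min(1, 0.91) = 0.91
(The value 0.91 < 1 shows this instance is not satisfied; fails in Ł∞ (the t-norm is not idempotent).)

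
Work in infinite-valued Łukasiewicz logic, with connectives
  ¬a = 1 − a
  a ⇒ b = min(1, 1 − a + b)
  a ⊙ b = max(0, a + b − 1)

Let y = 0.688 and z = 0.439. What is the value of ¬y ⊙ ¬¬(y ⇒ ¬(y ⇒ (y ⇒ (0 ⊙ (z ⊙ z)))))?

0.000

¬y = 1 − 0.688 = 0.312
z ⊙ z = max(0, 0.439 + 0.439 − 1) = max(0, -0.122) = 0.000
0 ⊙ (z ⊙ z) = max(0, 0.000 + 0.000 − 1) = max(0, -1.000) = 0.000
y ⇒ (0 ⊙ (z ⊙ z)) = min(1, 1 − 0.688 + 0.000) = min(1, 0.312) = 0.312
y ⇒ (y ⇒ (0 ⊙ (z ⊙ z))) = min(1, 1 − 0.688 + 0.312) = min(1, 0.624) = 0.624
¬(y ⇒ (y ⇒ (0 ⊙ (z ⊙ z)))) = 1 − 0.624 = 0.376
y ⇒ ¬(y ⇒ (y ⇒ (0 ⊙ (z ⊙ z)))) = min(1, 1 − 0.688 + 0.376) = min(1, 0.688) = 0.688
¬(y ⇒ ¬(y ⇒ (y ⇒ (0 ⊙ (z ⊙ z))))) = 1 − 0.688 = 0.312
¬¬(y ⇒ ¬(y ⇒ (y ⇒ (0 ⊙ (z ⊙ z))))) = 1 − 0.312 = 0.688
¬y ⊙ ¬¬(y ⇒ ¬(y ⇒ (y ⇒ (0 ⊙ (z ⊙ z))))) = max(0, 0.312 + 0.688 − 1) = max(0, 0.000) = 0.000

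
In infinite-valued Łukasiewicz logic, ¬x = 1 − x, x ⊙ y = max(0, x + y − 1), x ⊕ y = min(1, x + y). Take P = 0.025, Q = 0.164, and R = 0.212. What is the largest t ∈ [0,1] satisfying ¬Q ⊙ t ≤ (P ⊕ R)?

0.401

¬Q = 1 − 0.164 = 0.836
So the left factor is ¬Q = 0.836.
P ⊕ R = min(1, 0.025 + 0.212) = min(1, 0.237) = 0.237
So the right-hand bound is P ⊕ R = 0.237.
The residuum of the Łukasiewicz t-norm gives the supremum: min(1, 1 − 0.836 + 0.237).
1 − 0.836 + 0.237 = 0.401, so t = min(1, 0.401) = 0.401.
Check: 0.836 ⊙ 0.401 = max(0, 0.237) = 0.237 ≤ 0.237.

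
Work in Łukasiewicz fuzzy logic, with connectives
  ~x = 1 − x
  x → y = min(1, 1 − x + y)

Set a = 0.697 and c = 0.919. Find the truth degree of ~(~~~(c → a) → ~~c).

c → a = min(1, 1 − 0.919 + 0.697) = min(1, 0.778) = 0.778
~(c → a) = 1 − 0.778 = 0.222
~~(c → a) = 1 − 0.222 = 0.778
~~~(c → a) = 1 − 0.778 = 0.222
~c = 1 − 0.919 = 0.081
~~c = 1 − 0.081 = 0.919
~~~(c → a) → ~~c = min(1, 1 − 0.222 + 0.919) = min(1, 1.697) = 1.000
~(~~~(c → a) → ~~c) = 1 − 1.000 = 0.000

0.000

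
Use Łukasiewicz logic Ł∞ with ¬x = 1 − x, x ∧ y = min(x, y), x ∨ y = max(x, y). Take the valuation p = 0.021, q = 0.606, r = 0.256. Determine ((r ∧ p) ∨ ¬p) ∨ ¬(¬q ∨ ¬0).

r ∧ p = min(0.256, 0.021) = 0.021
¬p = 1 − 0.021 = 0.979
(r ∧ p) ∨ ¬p = max(0.021, 0.979) = 0.979
¬q = 1 − 0.606 = 0.394
¬0 = 1 − 0.000 = 1.000
¬q ∨ ¬0 = max(0.394, 1.000) = 1.000
¬(¬q ∨ ¬0) = 1 − 1.000 = 0.000
((r ∧ p) ∨ ¬p) ∨ ¬(¬q ∨ ¬0) = max(0.979, 0.000) = 0.979

0.979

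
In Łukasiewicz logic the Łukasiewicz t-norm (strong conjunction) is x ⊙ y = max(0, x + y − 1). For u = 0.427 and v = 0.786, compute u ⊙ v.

0.213

u ⊙ v = max(0, 0.427 + 0.786 − 1) = max(0, 0.213) = 0.213
For comparison, the Gödel (minimum) t-norm min(x, y) would give 0.427.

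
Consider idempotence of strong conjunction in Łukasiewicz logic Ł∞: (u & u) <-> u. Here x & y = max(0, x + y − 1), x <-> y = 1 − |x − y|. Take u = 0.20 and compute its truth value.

u & u = max(0, 0.20 + 0.20 − 1) = max(0, -0.60) = 0.00
(u & u) <-> u = 1 − |0.00 − 0.20| = 1 − 0.20 = 0.80
(The value 0.80 < 1 shows this instance is not satisfied; fails in Ł∞ since a ⊗ a = max(0, 2a−1) ≠ a in general.)

0.80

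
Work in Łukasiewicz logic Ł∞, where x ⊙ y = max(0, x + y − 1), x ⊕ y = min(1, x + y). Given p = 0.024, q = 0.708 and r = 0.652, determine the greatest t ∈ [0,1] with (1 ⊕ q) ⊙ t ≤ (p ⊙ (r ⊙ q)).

0.000

1 ⊕ q = min(1, 1.000 + 0.708) = min(1, 1.708) = 1.000
So the left factor is 1 ⊕ q = 1.000.
r ⊙ q = max(0, 0.652 + 0.708 − 1) = max(0, 0.360) = 0.360
p ⊙ (r ⊙ q) = max(0, 0.024 + 0.360 − 1) = max(0, -0.616) = 0.000
So the right-hand bound is p ⊙ (r ⊙ q) = 0.000.
The residuum of the Łukasiewicz t-norm gives the supremum: min(1, 1 − 1.000 + 0.000).
1 − 1.000 + 0.000 = 0.000, so t = min(1, 0.000) = 0.000.
Check: 1.000 ⊙ 0.000 = max(0, 0.000) = 0.000 ≤ 0.000.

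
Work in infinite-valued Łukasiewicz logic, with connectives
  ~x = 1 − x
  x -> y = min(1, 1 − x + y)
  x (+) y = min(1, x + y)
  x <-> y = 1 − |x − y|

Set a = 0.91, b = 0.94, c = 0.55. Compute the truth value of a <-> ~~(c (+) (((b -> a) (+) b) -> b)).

b -> a = min(1, 1 − 0.94 + 0.91) = min(1, 0.97) = 0.97
(b -> a) (+) b = min(1, 0.97 + 0.94) = min(1, 1.91) = 1.00
((b -> a) (+) b) -> b = min(1, 1 − 1.00 + 0.94) = min(1, 0.94) = 0.94
c (+) (((b -> a) (+) b) -> b) = min(1, 0.55 + 0.94) = min(1, 1.49) = 1.00
~(c (+) (((b -> a) (+) b) -> b)) = 1 − 1.00 = 0.00
~~(c (+) (((b -> a) (+) b) -> b)) = 1 − 0.00 = 1.00
a <-> ~~(c (+) (((b -> a) (+) b) -> b)) = 1 − |0.91 − 1.00| = 1 − 0.09 = 0.91

0.91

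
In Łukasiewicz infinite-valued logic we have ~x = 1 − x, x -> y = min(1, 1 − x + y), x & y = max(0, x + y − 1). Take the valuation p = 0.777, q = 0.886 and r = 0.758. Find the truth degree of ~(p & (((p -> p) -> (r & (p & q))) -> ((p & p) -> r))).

0.223

p -> p = min(1, 1 − 0.777 + 0.777) = min(1, 1.000) = 1.000
p & q = max(0, 0.777 + 0.886 − 1) = max(0, 0.663) = 0.663
r & (p & q) = max(0, 0.758 + 0.663 − 1) = max(0, 0.421) = 0.421
(p -> p) -> (r & (p & q)) = min(1, 1 − 1.000 + 0.421) = min(1, 0.421) = 0.421
p & p = max(0, 0.777 + 0.777 − 1) = max(0, 0.554) = 0.554
(p & p) -> r = min(1, 1 − 0.554 + 0.758) = min(1, 1.204) = 1.000
((p -> p) -> (r & (p & q))) -> ((p & p) -> r) = min(1, 1 − 0.421 + 1.000) = min(1, 1.579) = 1.000
p & (((p -> p) -> (r & (p & q))) -> ((p & p) -> r)) = max(0, 0.777 + 1.000 − 1) = max(0, 0.777) = 0.777
~(p & (((p -> p) -> (r & (p & q))) -> ((p & p) -> r))) = 1 − 0.777 = 0.223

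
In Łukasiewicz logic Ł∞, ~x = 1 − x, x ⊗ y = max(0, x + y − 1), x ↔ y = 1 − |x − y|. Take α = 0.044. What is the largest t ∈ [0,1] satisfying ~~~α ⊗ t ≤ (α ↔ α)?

1.000

~α = 1 − 0.044 = 0.956
~~α = 1 − 0.956 = 0.044
~~~α = 1 − 0.044 = 0.956
So the left factor is ~~~α = 0.956.
α ↔ α = 1 − |0.044 − 0.044| = 1 − 0.000 = 1.000
So the right-hand bound is α ↔ α = 1.000.
The residuum of the Łukasiewicz t-norm gives the supremum: min(1, 1 − 0.956 + 1.000).
1 − 0.956 + 1.000 = 1.044, so t = min(1, 1.044) = 1.000.
Check: 0.956 ⊗ 1.000 = max(0, 0.956) = 0.956 ≤ 1.000.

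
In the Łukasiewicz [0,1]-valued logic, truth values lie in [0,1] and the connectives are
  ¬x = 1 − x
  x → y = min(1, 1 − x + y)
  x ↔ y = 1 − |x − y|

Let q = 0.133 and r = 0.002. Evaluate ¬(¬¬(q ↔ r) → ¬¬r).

0.867

q ↔ r = 1 − |0.133 − 0.002| = 1 − 0.131 = 0.869
¬(q ↔ r) = 1 − 0.869 = 0.131
¬¬(q ↔ r) = 1 − 0.131 = 0.869
¬r = 1 − 0.002 = 0.998
¬¬r = 1 − 0.998 = 0.002
¬¬(q ↔ r) → ¬¬r = min(1, 1 − 0.869 + 0.002) = min(1, 0.133) = 0.133
¬(¬¬(q ↔ r) → ¬¬r) = 1 − 0.133 = 0.867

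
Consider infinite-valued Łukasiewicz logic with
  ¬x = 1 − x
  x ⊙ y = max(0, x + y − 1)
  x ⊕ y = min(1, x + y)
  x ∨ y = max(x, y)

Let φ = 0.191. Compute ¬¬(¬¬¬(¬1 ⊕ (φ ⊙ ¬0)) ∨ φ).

0.809

¬1 = 1 − 1.000 = 0.000
¬0 = 1 − 0.000 = 1.000
φ ⊙ ¬0 = max(0, 0.191 + 1.000 − 1) = max(0, 0.191) = 0.191
¬1 ⊕ (φ ⊙ ¬0) = min(1, 0.000 + 0.191) = min(1, 0.191) = 0.191
¬(¬1 ⊕ (φ ⊙ ¬0)) = 1 − 0.191 = 0.809
¬¬(¬1 ⊕ (φ ⊙ ¬0)) = 1 − 0.809 = 0.191
¬¬¬(¬1 ⊕ (φ ⊙ ¬0)) = 1 − 0.191 = 0.809
¬¬¬(¬1 ⊕ (φ ⊙ ¬0)) ∨ φ = max(0.809, 0.191) = 0.809
¬(¬¬¬(¬1 ⊕ (φ ⊙ ¬0)) ∨ φ) = 1 − 0.809 = 0.191
¬¬(¬¬¬(¬1 ⊕ (φ ⊙ ¬0)) ∨ φ) = 1 − 0.191 = 0.809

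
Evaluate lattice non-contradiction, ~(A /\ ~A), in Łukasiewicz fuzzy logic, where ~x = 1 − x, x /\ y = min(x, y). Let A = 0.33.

~A = 1 − 0.33 = 0.67
A /\ ~A = min(0.33, 0.67) = 0.33
~(A /\ ~A) = 1 − 0.33 = 0.67
(The value 0.67 < 1 shows this instance is not satisfied; not a Ł∞-tautology — its value is 1 − min(a, 1−a).)

0.67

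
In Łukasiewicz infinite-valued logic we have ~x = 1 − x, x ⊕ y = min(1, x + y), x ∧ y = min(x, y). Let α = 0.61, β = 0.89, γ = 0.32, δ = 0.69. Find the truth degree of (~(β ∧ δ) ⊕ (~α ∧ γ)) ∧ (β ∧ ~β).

β ∧ δ = min(0.89, 0.69) = 0.69
~(β ∧ δ) = 1 − 0.69 = 0.31
~α = 1 − 0.61 = 0.39
~α ∧ γ = min(0.39, 0.32) = 0.32
~(β ∧ δ) ⊕ (~α ∧ γ) = min(1, 0.31 + 0.32) = min(1, 0.63) = 0.63
~β = 1 − 0.89 = 0.11
β ∧ ~β = min(0.89, 0.11) = 0.11
(~(β ∧ δ) ⊕ (~α ∧ γ)) ∧ (β ∧ ~β) = min(0.63, 0.11) = 0.11

0.11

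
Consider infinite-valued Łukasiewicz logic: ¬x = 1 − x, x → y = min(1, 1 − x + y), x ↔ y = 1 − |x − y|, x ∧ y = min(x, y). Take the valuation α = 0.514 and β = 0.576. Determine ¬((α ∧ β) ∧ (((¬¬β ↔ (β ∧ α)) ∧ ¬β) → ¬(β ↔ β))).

0.486

α ∧ β = min(0.514, 0.576) = 0.514
¬β = 1 − 0.576 = 0.424
¬¬β = 1 − 0.424 = 0.576
β ∧ α = min(0.576, 0.514) = 0.514
¬¬β ↔ (β ∧ α) = 1 − |0.576 − 0.514| = 1 − 0.062 = 0.938
(¬¬β ↔ (β ∧ α)) ∧ ¬β = min(0.938, 0.424) = 0.424
β ↔ β = 1 − |0.576 − 0.576| = 1 − 0.000 = 1.000
¬(β ↔ β) = 1 − 1.000 = 0.000
((¬¬β ↔ (β ∧ α)) ∧ ¬β) → ¬(β ↔ β) = min(1, 1 − 0.424 + 0.000) = min(1, 0.576) = 0.576
(α ∧ β) ∧ (((¬¬β ↔ (β ∧ α)) ∧ ¬β) → ¬(β ↔ β)) = min(0.514, 0.576) = 0.514
¬((α ∧ β) ∧ (((¬¬β ↔ (β ∧ α)) ∧ ¬β) → ¬(β ↔ β))) = 1 − 0.514 = 0.486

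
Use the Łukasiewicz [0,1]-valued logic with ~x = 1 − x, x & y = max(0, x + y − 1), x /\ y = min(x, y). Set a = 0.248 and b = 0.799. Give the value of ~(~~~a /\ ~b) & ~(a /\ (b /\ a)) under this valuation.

~a = 1 − 0.248 = 0.752
~~a = 1 − 0.752 = 0.248
~~~a = 1 − 0.248 = 0.752
~b = 1 − 0.799 = 0.201
~~~a /\ ~b = min(0.752, 0.201) = 0.201
~(~~~a /\ ~b) = 1 − 0.201 = 0.799
b /\ a = min(0.799, 0.248) = 0.248
a /\ (b /\ a) = min(0.248, 0.248) = 0.248
~(a /\ (b /\ a)) = 1 − 0.248 = 0.752
~(~~~a /\ ~b) & ~(a /\ (b /\ a)) = max(0, 0.799 + 0.752 − 1) = max(0, 0.551) = 0.551

0.551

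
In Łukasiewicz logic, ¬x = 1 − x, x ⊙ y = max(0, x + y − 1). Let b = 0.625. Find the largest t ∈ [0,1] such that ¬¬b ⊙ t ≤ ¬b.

¬b = 1 − 0.625 = 0.375
¬¬b = 1 − 0.375 = 0.625
So the left factor is ¬¬b = 0.625.
So the right-hand bound is ¬b = 0.375.
The residuum of the Łukasiewicz t-norm gives the supremum: min(1, 1 − 0.625 + 0.375).
1 − 0.625 + 0.375 = 0.750, so t = min(1, 0.750) = 0.750.
Check: 0.625 ⊙ 0.750 = max(0, 0.375) = 0.375 ≤ 0.375.

0.750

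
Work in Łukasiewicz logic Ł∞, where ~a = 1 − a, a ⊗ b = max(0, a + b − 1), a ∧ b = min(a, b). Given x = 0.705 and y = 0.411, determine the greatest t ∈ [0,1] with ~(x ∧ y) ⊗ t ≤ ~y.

x ∧ y = min(0.705, 0.411) = 0.411
~(x ∧ y) = 1 − 0.411 = 0.589
So the left factor is ~(x ∧ y) = 0.589.
~y = 1 − 0.411 = 0.589
So the right-hand bound is ~y = 0.589.
The residuum of the Łukasiewicz t-norm gives the supremum: min(1, 1 − 0.589 + 0.589).
1 − 0.589 + 0.589 = 1.000, so t = min(1, 1.000) = 1.000.
Check: 0.589 ⊗ 1.000 = max(0, 0.589) = 0.589 ≤ 0.589.

1.000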